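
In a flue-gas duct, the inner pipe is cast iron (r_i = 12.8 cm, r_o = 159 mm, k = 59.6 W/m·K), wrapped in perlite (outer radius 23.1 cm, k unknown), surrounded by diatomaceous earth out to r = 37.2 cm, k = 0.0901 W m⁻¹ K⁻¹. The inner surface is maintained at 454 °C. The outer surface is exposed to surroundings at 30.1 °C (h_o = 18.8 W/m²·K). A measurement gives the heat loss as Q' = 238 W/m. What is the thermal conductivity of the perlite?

ΣR = ΔT/Q' = |454 − 30.1|/238 = 1.781 m·K/W
Known resistances:
  R'_cast iron = ln(0.159/0.128)/(2πk) = 0.2169/(2π·59.6) = 5.791×10^-4 m·K/W
  R'_diatomaceous earth = ln(0.372/0.231)/(2πk) = 0.4765/(2π·0.0901) = 0.8417 m·K/W
  R'_conv,out = 1/(2πr h) = 1/(2π·0.372·18.8) = 0.02276 m·K/W
R_perlite = ΣR − ΣR_known = 1.781 − 0.8650 = 0.9160 m·K/W
ln(r₂/r₁)/(2πk) = 0.9160 ⇒ k = 0.3735/(2π·0.9160) = 0.0649 W/m·K

k = 0.0649 W/m·K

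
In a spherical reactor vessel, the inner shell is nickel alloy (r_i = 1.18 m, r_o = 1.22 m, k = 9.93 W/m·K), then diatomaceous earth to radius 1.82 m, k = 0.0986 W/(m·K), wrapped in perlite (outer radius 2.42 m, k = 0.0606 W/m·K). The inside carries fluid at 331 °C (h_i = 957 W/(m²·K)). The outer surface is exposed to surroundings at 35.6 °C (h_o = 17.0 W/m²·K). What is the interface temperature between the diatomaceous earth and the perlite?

Series thermal resistances, inner to outer:
  R_conv,in = 1/(4πr²h) = 1/(4π·1.18²·957) = 5.972×10^-5 K/W
  R_nickel alloy = (1/1.18 − 1/1.22)/(4πk) = 0.02779/(4π·9.93) = 2.227×10^-4 K/W
  R_diatomaceous earth = (1/1.22 − 1/1.82)/(4πk) = 0.2702/(4π·0.0986) = 0.2181 K/W
  R_perlite = (1/1.82 − 1/2.42)/(4πk) = 0.1362/(4π·0.0606) = 0.1789 K/W
  R_conv,out = 1/(4πr²h) = 1/(4π·2.42²·17.0) = 7.993×10^-4 K/W
ΣR = 5.972×10^-5 + 2.227×10^-4 + 0.2181 + 0.1789 + 7.993×10^-4 = 0.3981 K/W
Q = ΔT/ΣR = (331 °C − 35.6 °C)/0.3981 = 742.0 W
From the inner boundary to the diatomaceous earth/perlite interface, ΣR_partial = 0.2184 K/W.
T_interface = T_in − Q·ΣR_partial = 331 °C − (742.0)(0.2184) = 169 °C

T = 169 °C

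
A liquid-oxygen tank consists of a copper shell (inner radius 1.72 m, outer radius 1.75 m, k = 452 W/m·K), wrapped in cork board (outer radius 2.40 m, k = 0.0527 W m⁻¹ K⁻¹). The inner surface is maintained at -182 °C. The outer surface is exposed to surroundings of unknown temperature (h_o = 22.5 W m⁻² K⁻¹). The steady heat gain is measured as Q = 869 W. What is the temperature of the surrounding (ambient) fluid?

Sum the resistances:
  R_copper = (1/1.72 − 1/1.75)/(4πk) = 0.009967/(4π·452) = 1.755×10^-6 K/W
  R_cork board = (1/1.75 − 1/2.40)/(4πk) = 0.1548/(4π·0.0527) = 0.2337 K/W
  R_conv,out = 1/(4πr²h) = 1/(4π·2.40²·22.5) = 6.140×10^-4 K/W
ΣR = 0.2343 K/W
ΔT = Q·ΣR = 869 × 0.2343 = 203.6 K
Heat flows inward, so T_out = T_in + ΔT = -182 + 203.6 = 21.6 °C

T_out = 21.6 °C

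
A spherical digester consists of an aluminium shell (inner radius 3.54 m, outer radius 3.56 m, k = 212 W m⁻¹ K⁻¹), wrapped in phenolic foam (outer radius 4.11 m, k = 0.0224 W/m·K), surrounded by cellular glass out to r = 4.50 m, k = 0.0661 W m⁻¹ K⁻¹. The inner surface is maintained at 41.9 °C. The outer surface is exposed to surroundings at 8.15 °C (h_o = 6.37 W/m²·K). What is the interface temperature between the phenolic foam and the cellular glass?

T = 13.7 °C

Series thermal resistances, inner to outer:
  R_aluminium = (1/3.54 − 1/3.56)/(4πk) = 0.001587/(4π·212) = 5.957×10^-7 K/W
  R_phenolic foam = (1/3.56 − 1/4.11)/(4πk) = 0.03759/(4π·0.0224) = 0.1335 K/W
  R_cellular glass = (1/4.11 − 1/4.50)/(4πk) = 0.02109/(4π·0.0661) = 0.02539 K/W
  R_conv,out = 1/(4πr²h) = 1/(4π·4.50²·6.37) = 6.169×10^-4 K/W
ΣR = 5.957×10^-7 + 0.1335 + 0.02539 + 6.169×10^-4 = 0.1595 K/W
Q = ΔT/ΣR = (41.9 °C − 8.15 °C)/0.1595 = 211.6 W
From the inner boundary to the phenolic foam/cellular glass interface, ΣR_partial = 0.1335 K/W.
T_interface = T_in − Q·ΣR_partial = 41.9 °C − (211.6)(0.1335) = 13.7 °C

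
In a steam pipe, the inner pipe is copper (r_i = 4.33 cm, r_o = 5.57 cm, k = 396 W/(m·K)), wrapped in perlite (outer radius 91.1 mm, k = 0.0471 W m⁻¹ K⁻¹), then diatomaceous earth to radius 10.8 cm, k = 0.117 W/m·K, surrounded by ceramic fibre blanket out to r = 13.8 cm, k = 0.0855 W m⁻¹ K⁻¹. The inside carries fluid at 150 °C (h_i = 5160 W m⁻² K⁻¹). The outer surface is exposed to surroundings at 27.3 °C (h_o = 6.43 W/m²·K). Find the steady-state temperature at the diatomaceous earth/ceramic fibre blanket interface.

T = 58.1 °C

Treat each layer as a resistance in series:
  R'_conv,in = 1/(2πr h) = 1/(2π·0.0433·5160) = 7.123×10^-4 m·K/W
  R'_copper = ln(0.0557/0.0433)/(2πk) = 0.2518/(2π·396) = 1.012×10^-4 m·K/W
  R'_perlite = ln(0.0911/0.0557)/(2πk) = 0.4920/(2π·0.0471) = 1.662 m·K/W
  R'_diatomaceous earth = ln(0.108/0.0911)/(2πk) = 0.1702/(2π·0.117) = 0.2315 m·K/W
  R'_ceramic fibre blanket = ln(0.138/0.108)/(2πk) = 0.2451/(2π·0.0855) = 0.4563 m·K/W
  R'_conv,out = 1/(2πr h) = 1/(2π·0.138·6.43) = 0.1794 m·K/W
ΣR = 7.123×10^-4 + 1.012×10^-4 + 1.662 + 0.2315 + 0.4563 + 0.1794 = 2.530 m·K/W
Q' = ΔT/ΣR = (150 °C − 27.3 °C)/2.530 = 48.50 W/m
From the inner boundary to the diatomaceous earth/ceramic fibre blanket interface, ΣR_partial = 1.894 m·K/W.
T_interface = T_in − Q'·ΣR_partial = 150 °C − (48.50)(1.894) = 58.1 °C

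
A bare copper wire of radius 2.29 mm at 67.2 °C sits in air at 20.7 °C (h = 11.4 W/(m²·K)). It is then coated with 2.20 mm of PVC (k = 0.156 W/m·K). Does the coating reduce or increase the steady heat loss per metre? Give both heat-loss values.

increases: 7.63 → 12.2 W/m

Critical radius for a cylinder: r_cr = k/h = 0.0137 m = 1.37 cm.
Outer radius after coating: r₂ = 0.00229 + 0.00220 = 0.00449 m.
Since r₁ < r_cr and r₂ ≤ r_cr, the coating moves toward the maximum at r_cr — heat loss rises.
Bare: R = 1/(2πr₁h) = 6.096 m·K/W; Q = 46.5/6.096 = 7.63 W/m.
Coated: R = R_cond + R_conv = 3.796 m·K/W; Q = 46.5/3.796 = 12.2 W/m.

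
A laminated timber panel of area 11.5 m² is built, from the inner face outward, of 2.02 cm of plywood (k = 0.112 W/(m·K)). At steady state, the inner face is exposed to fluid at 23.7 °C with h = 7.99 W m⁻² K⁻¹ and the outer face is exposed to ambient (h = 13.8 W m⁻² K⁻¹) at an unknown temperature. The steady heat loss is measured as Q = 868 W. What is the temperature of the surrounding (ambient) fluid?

T_out = -4.83 °C

Series resistances:
  R_conv,in = 1/(hA) = 1/(7.99·11.5) = 0.01088 K/W
  R_plywood = L/(kA) = 0.0202/(0.112·11.5) = 0.01568 K/W
  R_conv,out = 1/(hA) = 1/(13.8·11.5) = 0.006301 K/W
ΣR = 0.03287 K/W
ΔT = Q·ΣR = 868 × 0.03287 = 28.53 K
Heat flows outward, so T_out = T_in − ΔT = 23.7 − 28.53 = -4.83 °C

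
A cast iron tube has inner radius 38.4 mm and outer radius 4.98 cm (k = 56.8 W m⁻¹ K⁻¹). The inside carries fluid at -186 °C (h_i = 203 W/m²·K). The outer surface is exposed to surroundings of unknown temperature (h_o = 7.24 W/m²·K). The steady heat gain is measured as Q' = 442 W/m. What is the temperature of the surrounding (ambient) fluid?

Series resistances:
  R'_conv,in = 1/(2πr h) = 1/(2π·0.0384·203) = 0.02042 m·K/W
  R'_cast iron = ln(0.0498/0.0384)/(2πk) = 0.2600/(2π·56.8) = 7.284×10^-4 m·K/W
  R'_conv,out = 1/(2πr h) = 1/(2π·0.0498·7.24) = 0.4414 m·K/W
ΣR = 0.4626 m·K/W
ΔT = Q'·ΣR = 442 × 0.4626 = 204.5 K
Heat flows inward, so T_out = T_in + ΔT = -186 + 204.5 = 18.5 °C

T_out = 18.5 °C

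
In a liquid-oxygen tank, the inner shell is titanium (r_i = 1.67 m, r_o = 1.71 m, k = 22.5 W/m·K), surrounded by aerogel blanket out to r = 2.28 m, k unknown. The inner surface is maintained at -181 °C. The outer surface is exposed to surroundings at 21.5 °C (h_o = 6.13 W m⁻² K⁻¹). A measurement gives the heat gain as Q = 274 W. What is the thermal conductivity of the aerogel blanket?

ΣR = ΔT/Q = |-181 − 21.5|/274 = 0.7391 K/W
Known resistances:
  R_titanium = (1/1.67 − 1/1.71)/(4πk) = 0.01401/(4π·22.5) = 4.954×10^-5 K/W
  R_conv,out = 1/(4πr²h) = 1/(4π·2.28²·6.13) = 0.002497 K/W
R_aerogel blanket = ΣR − ΣR_known = 0.7391 − 0.002547 = 0.7366 K/W
(1/r₁−1/r₂)/(4πk) = 0.7366 ⇒ k = 0.1462/(4π·0.7366) = 0.0158 W/m·K

k = 0.0158 W/m·K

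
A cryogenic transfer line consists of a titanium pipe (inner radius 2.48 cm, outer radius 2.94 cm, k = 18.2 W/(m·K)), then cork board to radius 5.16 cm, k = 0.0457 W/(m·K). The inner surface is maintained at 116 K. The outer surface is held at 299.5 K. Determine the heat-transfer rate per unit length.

Q' = 93.6 W/m

Series thermal resistances, inner to outer:
  R'_titanium = ln(0.0294/0.0248)/(2πk) = 0.1702/(2π·18.2) = 0.001488 m·K/W
  R'_cork board = ln(0.0516/0.0294)/(2πk) = 0.5625/(2π·0.0457) = 1.959 m·K/W
ΣR = 0.001488 + 1.959 = 1.960 m·K/W
Q' = ΔT/ΣR = (116 K − 299.5 K)/1.960 = -93.6 W/m
(Negative Q' ⇒ heat flows inward; heat gain = 93.6 W/m.)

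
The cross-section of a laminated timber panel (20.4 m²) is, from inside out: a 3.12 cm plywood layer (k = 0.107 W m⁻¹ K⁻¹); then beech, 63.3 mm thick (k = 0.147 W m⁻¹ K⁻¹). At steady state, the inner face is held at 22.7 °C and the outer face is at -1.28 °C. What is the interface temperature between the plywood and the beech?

T = 13.0 °C

Resistance network (inner→outer):
  R_plywood = L/(kA) = 0.0312/(0.107·20.4) = 0.01429 K/W
  R_beech = L/(kA) = 0.0633/(0.147·20.4) = 0.02111 K/W
ΣR = 0.01429 + 0.02111 = 0.03540 K/W
Q = ΔT/ΣR = (22.7 °C − -1.28 °C)/0.03540 = 677.4 W
From the inner boundary to the plywood/beech interface, ΣR_partial = 0.01429 K/W.
T_interface = T_in − Q·ΣR_partial = 22.7 °C − (677.4)(0.01429) = 13.0 °C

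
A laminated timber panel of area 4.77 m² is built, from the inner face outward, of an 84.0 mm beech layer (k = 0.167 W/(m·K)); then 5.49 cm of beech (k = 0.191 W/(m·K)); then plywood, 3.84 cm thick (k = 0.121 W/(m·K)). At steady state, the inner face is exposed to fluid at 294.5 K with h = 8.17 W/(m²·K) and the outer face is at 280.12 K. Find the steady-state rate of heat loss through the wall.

Q = 55.8 W

Resistance network (inner→outer):
  R_conv,in = 1/(hA) = 1/(8.17·4.77) = 0.02566 K/W
  R_beech = L/(kA) = 0.0840/(0.167·4.77) = 0.1054 K/W
  R_beech = L/(kA) = 0.0549/(0.191·4.77) = 0.06026 K/W
  R_plywood = L/(kA) = 0.0384/(0.121·4.77) = 0.06653 K/W
ΣR = 0.02566 + 0.1054 + 0.06026 + 0.06653 = 0.2579 K/W
Q = ΔT/ΣR = (294.5 K − 280.12 K)/0.2579 = 55.8 W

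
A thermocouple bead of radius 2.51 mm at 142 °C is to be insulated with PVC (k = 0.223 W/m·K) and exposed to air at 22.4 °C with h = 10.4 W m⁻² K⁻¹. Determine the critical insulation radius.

r_cr = 4.29 cm

For a sphere, r_cr = 2k_ins/h = 2·0.223/10.4 = 0.0429 m = 4.29 cm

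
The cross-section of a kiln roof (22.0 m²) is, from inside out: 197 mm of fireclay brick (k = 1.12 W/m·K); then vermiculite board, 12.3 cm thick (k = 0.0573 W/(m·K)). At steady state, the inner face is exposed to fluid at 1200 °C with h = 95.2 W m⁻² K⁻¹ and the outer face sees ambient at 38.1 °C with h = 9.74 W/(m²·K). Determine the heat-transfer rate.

Q = 10500 W

Resistance network (inner→outer):
  R_conv,in = 1/(hA) = 1/(95.2·22.0) = 4.775×10^-4 K/W
  R_fireclay brick = L/(kA) = 0.197/(1.12·22.0) = 0.007995 K/W
  R_vermiculite board = L/(kA) = 0.123/(0.0573·22.0) = 0.09757 K/W
  R_conv,out = 1/(hA) = 1/(9.74·22.0) = 0.004667 K/W
ΣR = 4.775×10^-4 + 0.007995 + 0.09757 + 0.004667 = 0.1107 K/W
Q = ΔT/ΣR = (1200 °C − 38.1 °C)/0.1107 = 10500 W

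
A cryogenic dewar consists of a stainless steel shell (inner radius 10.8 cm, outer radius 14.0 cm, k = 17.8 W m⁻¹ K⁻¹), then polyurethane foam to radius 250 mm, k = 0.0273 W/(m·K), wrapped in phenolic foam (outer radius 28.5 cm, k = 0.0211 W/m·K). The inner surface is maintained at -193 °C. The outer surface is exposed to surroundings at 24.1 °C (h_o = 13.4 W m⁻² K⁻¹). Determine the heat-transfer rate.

Q = 19.6 W

Series thermal resistances, inner to outer:
  R_stainless steel = (1/0.108 − 1/0.140)/(4πk) = 2.116/(4π·17.8) = 0.009462 K/W
  R_polyurethane foam = (1/0.140 − 1/0.250)/(4πk) = 3.143/(4π·0.0273) = 9.161 K/W
  R_phenolic foam = (1/0.250 − 1/0.285)/(4πk) = 0.4912/(4π·0.0211) = 1.853 K/W
  R_conv,out = 1/(4πr²h) = 1/(4π·0.285²·13.4) = 0.07311 K/W
ΣR = 0.009462 + 9.161 + 1.853 + 0.07311 = 11.10 K/W
Q = ΔT/ΣR = (-193 °C − 24.1 °C)/11.10 = -19.6 W
(Negative Q ⇒ heat flows inward; heat gain = 19.6 W.)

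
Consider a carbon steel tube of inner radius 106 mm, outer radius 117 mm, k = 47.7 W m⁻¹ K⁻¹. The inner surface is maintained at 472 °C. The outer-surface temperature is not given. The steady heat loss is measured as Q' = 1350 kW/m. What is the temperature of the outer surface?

Series resistances:
  R'_carbon steel = ln(0.117/0.106)/(2πk) = 0.09873/(2π·47.7) = 3.294×10^-4 m·K/W
ΣR = 3.294×10^-4 m·K/W
ΔT = Q'·ΣR = 1.35×10^6 × 3.294×10^-4 = 444.7 K
Heat flows outward, so T_out = T_in − ΔT = 472 − 444.7 = 27.3 °C

T_out = 27.3 °C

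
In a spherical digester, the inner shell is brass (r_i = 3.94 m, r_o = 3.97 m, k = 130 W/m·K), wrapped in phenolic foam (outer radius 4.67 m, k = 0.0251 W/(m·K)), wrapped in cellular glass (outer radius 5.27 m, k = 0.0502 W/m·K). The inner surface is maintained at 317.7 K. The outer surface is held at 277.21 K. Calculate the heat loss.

Q = 256 W

Resistance network (inner→outer):
  R_brass = (1/3.94 − 1/3.97)/(4πk) = 0.001918/(4π·130) = 1.174×10^-6 K/W
  R_phenolic foam = (1/3.97 − 1/4.67)/(4πk) = 0.03776/(4π·0.0251) = 0.1197 K/W
  R_cellular glass = (1/4.67 − 1/5.27)/(4πk) = 0.02438/(4π·0.0502) = 0.03865 K/W
ΣR = 1.174×10^-6 + 0.1197 + 0.03865 = 0.1584 K/W
Q = ΔT/ΣR = (317.7 K − 277.21 K)/0.1584 = 256 W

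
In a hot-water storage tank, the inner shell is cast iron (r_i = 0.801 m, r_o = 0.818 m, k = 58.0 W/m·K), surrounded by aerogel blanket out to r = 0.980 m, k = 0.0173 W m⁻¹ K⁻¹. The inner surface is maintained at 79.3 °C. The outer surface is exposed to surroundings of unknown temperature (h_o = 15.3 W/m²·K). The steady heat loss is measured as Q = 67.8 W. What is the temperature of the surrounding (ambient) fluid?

T_out = 15.9 °C

Series resistances:
  R_cast iron = (1/0.801 − 1/0.818)/(4πk) = 0.02595/(4π·58.0) = 3.560×10^-5 K/W
  R_aerogel blanket = (1/0.818 − 1/0.980)/(4πk) = 0.2021/(4π·0.0173) = 0.9296 K/W
  R_conv,out = 1/(4πr²h) = 1/(4π·0.980²·15.3) = 0.005416 K/W
ΣR = 0.9350 K/W
ΔT = Q·ΣR = 67.8 × 0.9350 = 63.39 K
Heat flows outward, so T_out = T_in − ΔT = 79.3 − 63.39 = 15.9 °C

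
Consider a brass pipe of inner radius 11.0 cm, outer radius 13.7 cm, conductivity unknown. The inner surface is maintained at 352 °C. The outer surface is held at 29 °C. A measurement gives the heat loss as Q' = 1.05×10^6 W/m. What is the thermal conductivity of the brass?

k = 114 W/m·K

ΣR = ΔT/Q' = |352 − 29|/1.05×10^6 = 3.076×10^-4 m·K/W
ln(r₂/r₁)/(2πk) = 3.076×10^-4 ⇒ k = 0.2195/(2π·3.076×10^-4) = 114 W/m·K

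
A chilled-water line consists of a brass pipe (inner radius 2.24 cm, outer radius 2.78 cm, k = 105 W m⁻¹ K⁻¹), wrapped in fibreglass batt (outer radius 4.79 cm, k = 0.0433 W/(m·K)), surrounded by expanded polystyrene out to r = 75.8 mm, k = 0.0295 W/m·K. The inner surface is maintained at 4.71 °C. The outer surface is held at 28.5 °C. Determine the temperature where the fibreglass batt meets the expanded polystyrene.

T = 15.3 °C

Treat each layer as a resistance in series:
  R'_brass = ln(0.0278/0.0224)/(2πk) = 0.2160/(2π·105) = 3.274×10^-4 m·K/W
  R'_fibreglass batt = ln(0.0479/0.0278)/(2πk) = 0.5441/(2π·0.0433) = 2.000 m·K/W
  R'_expanded polystyrene = ln(0.0758/0.0479)/(2πk) = 0.4590/(2π·0.0295) = 2.476 m·K/W
ΣR = 3.274×10^-4 + 2.000 + 2.476 = 4.476 m·K/W
Q' = ΔT/ΣR = (4.71 °C − 28.5 °C)/4.476 = -5.315 W/m
From the inner boundary to the fibreglass batt/expanded polystyrene interface, ΣR_partial = 2.000 m·K/W.
T_interface = T_in − Q'·ΣR_partial = 4.71 °C − (-5.315)(2.000) = 15.3 °C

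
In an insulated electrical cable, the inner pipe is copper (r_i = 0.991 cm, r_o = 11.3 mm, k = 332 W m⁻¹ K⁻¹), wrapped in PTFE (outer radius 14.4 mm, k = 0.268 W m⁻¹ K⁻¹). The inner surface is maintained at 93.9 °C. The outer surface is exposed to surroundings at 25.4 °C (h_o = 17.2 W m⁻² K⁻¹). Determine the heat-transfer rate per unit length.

Q' = 87.1 W/m

Series thermal resistances, inner to outer:
  R'_copper = ln(0.0113/0.00991)/(2πk) = 0.1313/(2π·332) = 6.292×10^-5 m·K/W
  R'_PTFE = ln(0.0144/0.0113)/(2πk) = 0.2424/(2π·0.268) = 0.1440 m·K/W
  R'_conv,out = 1/(2πr h) = 1/(2π·0.0144·17.2) = 0.6426 m·K/W
ΣR = 6.292×10^-5 + 0.1440 + 0.6426 = 0.7867 m·K/W
Q' = ΔT/ΣR = (93.9 °C − 25.4 °C)/0.7867 = 87.1 W/m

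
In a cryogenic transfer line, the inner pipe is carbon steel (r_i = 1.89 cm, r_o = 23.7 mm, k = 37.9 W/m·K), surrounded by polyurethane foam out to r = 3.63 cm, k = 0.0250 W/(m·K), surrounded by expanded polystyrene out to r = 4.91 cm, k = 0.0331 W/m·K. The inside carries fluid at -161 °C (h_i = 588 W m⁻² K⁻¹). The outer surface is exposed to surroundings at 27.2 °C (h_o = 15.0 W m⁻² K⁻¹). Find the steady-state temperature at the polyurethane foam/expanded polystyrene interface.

T = -44.2 °C

Series thermal resistances, inner to outer:
  R'_conv,in = 1/(2πr h) = 1/(2π·0.0189·588) = 0.01432 m·K/W
  R'_carbon steel = ln(0.0237/0.0189)/(2πk) = 0.2263/(2π·37.9) = 9.504×10^-4 m·K/W
  R'_polyurethane foam = ln(0.0363/0.0237)/(2πk) = 0.4263/(2π·0.0250) = 2.714 m·K/W
  R'_expanded polystyrene = ln(0.0491/0.0363)/(2πk) = 0.3020/(2π·0.0331) = 1.452 m·K/W
  R'_conv,out = 1/(2πr h) = 1/(2π·0.0491·15.0) = 0.2161 m·K/W
ΣR = 0.01432 + 9.504×10^-4 + 2.714 + 1.452 + 0.2161 = 4.397 m·K/W
Q' = ΔT/ΣR = (-161 °C − 27.2 °C)/4.397 = -42.80 W/m
From the inner boundary to the polyurethane foam/expanded polystyrene interface, ΣR_partial = 2.729 m·K/W.
T_interface = T_in − Q'·ΣR_partial = -161 °C − (-42.80)(2.729) = -44.2 °C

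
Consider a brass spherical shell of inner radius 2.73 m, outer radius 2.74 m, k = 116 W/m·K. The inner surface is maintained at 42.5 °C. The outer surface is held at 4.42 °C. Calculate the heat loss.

Q = 4πk·ΔT/(1/r₁ − 1/r₂) = 4π × 116 × 38.08 / (1/2.73 − 1/2.74) = 4.15×10^7 W

Q = 41500 kW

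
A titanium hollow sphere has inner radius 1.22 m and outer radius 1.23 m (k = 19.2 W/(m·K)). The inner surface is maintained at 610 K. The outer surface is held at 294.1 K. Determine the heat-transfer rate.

Q = 11400 kW

Q = 4πk·ΔT/(1/r₁ − 1/r₂) = 4π × 19.2 × 315.9 / (1/1.22 − 1/1.23) = 1.14×10^7 W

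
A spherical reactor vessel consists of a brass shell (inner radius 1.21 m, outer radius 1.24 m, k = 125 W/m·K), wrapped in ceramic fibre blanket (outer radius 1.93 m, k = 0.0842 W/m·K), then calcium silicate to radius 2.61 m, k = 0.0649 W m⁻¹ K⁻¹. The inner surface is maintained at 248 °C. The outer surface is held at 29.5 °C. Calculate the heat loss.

Treat each layer as a resistance in series:
  R_brass = (1/1.21 − 1/1.24)/(4πk) = 0.01999/(4π·125) = 1.273×10^-5 K/W
  R_ceramic fibre blanket = (1/1.24 − 1/1.93)/(4πk) = 0.2883/(4π·0.0842) = 0.2725 K/W
  R_calcium silicate = (1/1.93 − 1/2.61)/(4πk) = 0.1350/(4π·0.0649) = 0.1655 K/W
ΣR = 1.273×10^-5 + 0.2725 + 0.1655 = 0.4380 K/W
Q = ΔT/ΣR = (248 °C − 29.5 °C)/0.4380 = 499 W

Q = 499 W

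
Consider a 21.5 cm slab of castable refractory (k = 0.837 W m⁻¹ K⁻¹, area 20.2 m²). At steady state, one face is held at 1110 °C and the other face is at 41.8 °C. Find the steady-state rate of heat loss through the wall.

Q = kA·ΔT/L = 0.837 × 20.2 × |1110 °C − 41.8 °C| / 0.215 = 84000 W

Q = 84.0 kW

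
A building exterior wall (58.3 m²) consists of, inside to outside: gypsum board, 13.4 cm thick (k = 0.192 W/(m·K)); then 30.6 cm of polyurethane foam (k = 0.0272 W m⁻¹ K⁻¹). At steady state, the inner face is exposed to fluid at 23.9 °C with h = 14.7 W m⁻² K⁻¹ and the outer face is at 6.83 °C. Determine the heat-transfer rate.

Q = 82.8 W

Treat each layer as a resistance in series:
  R_conv,in = 1/(hA) = 1/(14.7·58.3) = 0.001167 K/W
  R_gypsum board = L/(kA) = 0.134/(0.192·58.3) = 0.01197 K/W
  R_polyurethane foam = L/(kA) = 0.306/(0.0272·58.3) = 0.1930 K/W
ΣR = 0.001167 + 0.01197 + 0.1930 = 0.2061 K/W
Q = ΔT/ΣR = (23.9 °C − 6.83 °C)/0.2061 = 82.8 W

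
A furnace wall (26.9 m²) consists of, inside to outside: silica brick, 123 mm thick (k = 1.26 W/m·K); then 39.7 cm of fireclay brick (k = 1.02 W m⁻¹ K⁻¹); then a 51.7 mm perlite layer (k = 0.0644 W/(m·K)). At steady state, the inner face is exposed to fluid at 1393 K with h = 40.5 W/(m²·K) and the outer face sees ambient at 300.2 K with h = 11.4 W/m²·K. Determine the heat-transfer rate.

Q = 21000 W

Series thermal resistances, inner to outer:
  R_conv,in = 1/(hA) = 1/(40.5·26.9) = 9.179×10^-4 K/W
  R_silica brick = L/(kA) = 0.123/(1.26·26.9) = 0.003629 K/W
  R_fireclay brick = L/(kA) = 0.397/(1.02·26.9) = 0.01447 K/W
  R_perlite = L/(kA) = 0.0517/(0.0644·26.9) = 0.02984 K/W
  R_conv,out = 1/(hA) = 1/(11.4·26.9) = 0.003261 K/W
ΣR = 9.179×10^-4 + 0.003629 + 0.01447 + 0.02984 + 0.003261 = 0.05212 K/W
Q = ΔT/ΣR = (1393 K − 300.2 K)/0.05212 = 21000 W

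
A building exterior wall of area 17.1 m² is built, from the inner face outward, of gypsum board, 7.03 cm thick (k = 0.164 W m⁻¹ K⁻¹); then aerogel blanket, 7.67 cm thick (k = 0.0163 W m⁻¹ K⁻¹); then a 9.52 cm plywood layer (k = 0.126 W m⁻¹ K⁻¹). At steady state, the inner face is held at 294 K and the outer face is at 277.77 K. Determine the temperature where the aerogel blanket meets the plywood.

Series thermal resistances, inner to outer:
  R_gypsum board = L/(kA) = 0.0703/(0.164·17.1) = 0.02507 K/W
  R_aerogel blanket = L/(kA) = 0.0767/(0.0163·17.1) = 0.2752 K/W
  R_plywood = L/(kA) = 0.0952/(0.126·17.1) = 0.04418 K/W
ΣR = 0.02507 + 0.2752 + 0.04418 = 0.3444 K/W
Q = ΔT/ΣR = (294 K − 277.77 K)/0.3444 = 47.13 W
From the inner boundary to the aerogel blanket/plywood interface, ΣR_partial = 0.3003 K/W.
T_interface = T_in − Q·ΣR_partial = 294 K − (47.13)(0.3003) = 279.85 K

T = 279.85 K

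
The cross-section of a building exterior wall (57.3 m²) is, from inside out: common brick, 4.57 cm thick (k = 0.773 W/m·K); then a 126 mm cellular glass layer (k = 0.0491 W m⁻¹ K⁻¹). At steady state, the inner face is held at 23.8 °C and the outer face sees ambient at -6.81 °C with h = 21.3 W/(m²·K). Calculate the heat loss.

Q = 656 W

Series thermal resistances, inner to outer:
  R_common brick = L/(kA) = 0.0457/(0.773·57.3) = 0.001032 K/W
  R_cellular glass = L/(kA) = 0.126/(0.0491·57.3) = 0.04479 K/W
  R_conv,out = 1/(hA) = 1/(21.3·57.3) = 8.193×10^-4 K/W
ΣR = 0.001032 + 0.04479 + 8.193×10^-4 = 0.04664 K/W
Q = ΔT/ΣR = (23.8 °C − -6.81 °C)/0.04664 = 656 W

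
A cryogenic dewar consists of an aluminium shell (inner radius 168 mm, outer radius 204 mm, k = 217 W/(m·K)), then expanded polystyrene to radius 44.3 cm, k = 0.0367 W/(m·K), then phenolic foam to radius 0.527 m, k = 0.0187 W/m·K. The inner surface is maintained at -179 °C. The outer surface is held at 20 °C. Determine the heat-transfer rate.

Treat each layer as a resistance in series:
  R_aluminium = (1/0.168 − 1/0.204)/(4πk) = 1.050/(4π·217) = 3.852×10^-4 K/W
  R_expanded polystyrene = (1/0.204 − 1/0.443)/(4πk) = 2.645/(4π·0.0367) = 5.734 K/W
  R_phenolic foam = (1/0.443 − 1/0.527)/(4πk) = 0.3598/(4π·0.0187) = 1.531 K/W
ΣR = 3.852×10^-4 + 5.734 + 1.531 = 7.265 K/W
Q = ΔT/ΣR = (-179 °C − 20 °C)/7.265 = -27.4 W
(Negative Q ⇒ heat flows inward; heat gain = 27.4 W.)

Q = 27.4 W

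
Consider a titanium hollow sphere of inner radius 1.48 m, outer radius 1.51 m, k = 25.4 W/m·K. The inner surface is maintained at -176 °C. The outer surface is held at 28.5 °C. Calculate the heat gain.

Q = 4860 kW

Q = 4πk·ΔT/(1/r₁ − 1/r₂) = 4π × 25.4 × 204.5 / (1/1.48 − 1/1.51) = 4.86×10^6 W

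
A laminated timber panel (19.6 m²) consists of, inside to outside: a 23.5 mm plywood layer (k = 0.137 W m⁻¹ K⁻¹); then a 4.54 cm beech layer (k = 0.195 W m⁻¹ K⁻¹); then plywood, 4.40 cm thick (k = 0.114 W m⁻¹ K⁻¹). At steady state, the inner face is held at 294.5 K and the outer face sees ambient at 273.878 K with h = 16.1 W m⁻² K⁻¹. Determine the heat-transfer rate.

Q = 474 W

Resistance network (inner→outer):
  R_plywood = L/(kA) = 0.0235/(0.137·19.6) = 0.008752 K/W
  R_beech = L/(kA) = 0.0454/(0.195·19.6) = 0.01188 K/W
  R_plywood = L/(kA) = 0.0440/(0.114·19.6) = 0.01969 K/W
  R_conv,out = 1/(hA) = 1/(16.1·19.6) = 0.003169 K/W
ΣR = 0.008752 + 0.01188 + 0.01969 + 0.003169 = 0.04349 K/W
Q = ΔT/ΣR = (294.5 K − 273.878 K)/0.04349 = 474 W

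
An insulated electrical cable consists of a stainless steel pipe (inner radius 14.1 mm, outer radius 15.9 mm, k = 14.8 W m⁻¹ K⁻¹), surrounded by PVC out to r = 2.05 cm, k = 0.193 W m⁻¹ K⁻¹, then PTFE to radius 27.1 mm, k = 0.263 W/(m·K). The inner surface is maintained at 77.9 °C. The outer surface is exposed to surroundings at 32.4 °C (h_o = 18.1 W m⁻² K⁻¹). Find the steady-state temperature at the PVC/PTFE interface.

Resistance network (inner→outer):
  R'_stainless steel = ln(0.0159/0.0141)/(2πk) = 0.1201/(2π·14.8) = 0.001292 m·K/W
  R'_PVC = ln(0.0205/0.0159)/(2πk) = 0.2541/(2π·0.193) = 0.2095 m·K/W
  R'_PTFE = ln(0.0271/0.0205)/(2πk) = 0.2791/(2π·0.263) = 0.1689 m·K/W
  R'_conv,out = 1/(2πr h) = 1/(2π·0.0271·18.1) = 0.3245 m·K/W
ΣR = 0.001292 + 0.2095 + 0.1689 + 0.3245 = 0.7042 m·K/W
Q' = ΔT/ΣR = (77.9 °C − 32.4 °C)/0.7042 = 64.61 W/m
From the inner boundary to the PVC/PTFE interface, ΣR_partial = 0.2108 m·K/W.
T_interface = T_in − Q'·ΣR_partial = 77.9 °C − (64.61)(0.2108) = 64.3 °C

T = 64.3 °C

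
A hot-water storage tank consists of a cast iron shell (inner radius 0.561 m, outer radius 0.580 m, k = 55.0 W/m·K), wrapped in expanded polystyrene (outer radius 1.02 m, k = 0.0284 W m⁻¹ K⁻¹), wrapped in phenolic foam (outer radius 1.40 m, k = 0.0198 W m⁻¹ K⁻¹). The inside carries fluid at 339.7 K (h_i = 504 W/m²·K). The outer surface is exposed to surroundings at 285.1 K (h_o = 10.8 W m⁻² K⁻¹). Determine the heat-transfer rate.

Q = 17.3 W

Treat each layer as a resistance in series:
  R_conv,in = 1/(4πr²h) = 1/(4π·0.561²·504) = 5.017×10^-4 K/W
  R_cast iron = (1/0.561 − 1/0.580)/(4πk) = 0.05839/(4π·55.0) = 8.449×10^-5 K/W
  R_expanded polystyrene = (1/0.580 − 1/1.02)/(4πk) = 0.7437/(4π·0.0284) = 2.084 K/W
  R_phenolic foam = (1/1.02 − 1/1.40)/(4πk) = 0.2661/(4π·0.0198) = 1.069 K/W
  R_conv,out = 1/(4πr²h) = 1/(4π·1.40²·10.8) = 0.003759 K/W
ΣR = 5.017×10^-4 + 8.449×10^-5 + 2.084 + 1.069 + 0.003759 = 3.157 K/W
Q = ΔT/ΣR = (339.7 K − 285.1 K)/3.157 = 17.3 W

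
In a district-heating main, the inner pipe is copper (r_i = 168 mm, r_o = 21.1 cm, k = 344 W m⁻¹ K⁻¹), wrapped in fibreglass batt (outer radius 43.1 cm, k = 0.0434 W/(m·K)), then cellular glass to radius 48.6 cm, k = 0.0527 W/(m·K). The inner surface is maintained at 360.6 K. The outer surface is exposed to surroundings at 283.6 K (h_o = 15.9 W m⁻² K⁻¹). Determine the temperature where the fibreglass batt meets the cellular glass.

T = 293.4 K

Treat each layer as a resistance in series:
  R'_copper = ln(0.211/0.168)/(2πk) = 0.2279/(2π·344) = 1.054×10^-4 m·K/W
  R'_fibreglass batt = ln(0.431/0.211)/(2πk) = 0.7142/(2π·0.0434) = 2.619 m·K/W
  R'_cellular glass = ln(0.486/0.431)/(2πk) = 0.1201/(2π·0.0527) = 0.3627 m·K/W
  R'_conv,out = 1/(2πr h) = 1/(2π·0.486·15.9) = 0.02060 m·K/W
ΣR = 1.054×10^-4 + 2.619 + 0.3627 + 0.02060 = 3.002 m·K/W
Q' = ΔT/ΣR = (360.6 K − 283.6 K)/3.002 = 25.65 W/m
From the inner boundary to the fibreglass batt/cellular glass interface, ΣR_partial = 2.619 m·K/W.
T_interface = T_in − Q'·ΣR_partial = 360.6 K − (25.65)(2.619) = 293.4 K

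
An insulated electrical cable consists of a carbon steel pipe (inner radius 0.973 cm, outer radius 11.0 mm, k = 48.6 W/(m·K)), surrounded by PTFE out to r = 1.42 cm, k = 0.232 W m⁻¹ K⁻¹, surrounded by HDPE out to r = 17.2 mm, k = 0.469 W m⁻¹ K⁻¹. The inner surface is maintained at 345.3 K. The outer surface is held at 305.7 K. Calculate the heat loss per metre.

Treat each layer as a resistance in series:
  R'_carbon steel = ln(0.0110/0.00973)/(2πk) = 0.1227/(2π·48.6) = 4.018×10^-4 m·K/W
  R'_PTFE = ln(0.0142/0.0110)/(2πk) = 0.2553/(2π·0.232) = 0.1752 m·K/W
  R'_HDPE = ln(0.0172/0.0142)/(2πk) = 0.1917/(2π·0.469) = 0.06504 m·K/W
ΣR = 4.018×10^-4 + 0.1752 + 0.06504 = 0.2406 m·K/W
Q' = ΔT/ΣR = (345.3 K − 305.7 K)/0.2406 = 165 W/m

Q' = 165 W/m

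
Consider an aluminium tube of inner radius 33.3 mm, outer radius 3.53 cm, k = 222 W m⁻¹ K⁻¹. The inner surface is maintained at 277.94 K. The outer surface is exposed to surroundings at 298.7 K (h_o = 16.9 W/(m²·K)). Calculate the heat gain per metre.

Q' = 77.8 W/m

Resistance network (inner→outer):
  R'_aluminium = ln(0.0353/0.0333)/(2πk) = 0.05833/(2π·222) = 4.181×10^-5 m·K/W
  R'_conv,out = 1/(2πr h) = 1/(2π·0.0353·16.9) = 0.2668 m·K/W
ΣR = 4.181×10^-5 + 0.2668 = 0.2668 m·K/W
Q' = ΔT/ΣR = (277.94 K − 298.7 K)/0.2668 = -77.8 W/m
(Negative Q' ⇒ heat flows inward; heat gain = 77.8 W/m.)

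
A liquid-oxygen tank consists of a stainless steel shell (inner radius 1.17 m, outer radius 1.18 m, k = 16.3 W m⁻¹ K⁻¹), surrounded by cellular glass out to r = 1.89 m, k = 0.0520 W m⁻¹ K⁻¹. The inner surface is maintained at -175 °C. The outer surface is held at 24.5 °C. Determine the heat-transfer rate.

Series thermal resistances, inner to outer:
  R_stainless steel = (1/1.17 − 1/1.18)/(4πk) = 0.007243/(4π·16.3) = 3.536×10^-5 K/W
  R_cellular glass = (1/1.18 − 1/1.89)/(4πk) = 0.3184/(4π·0.0520) = 0.4872 K/W
ΣR = 3.536×10^-5 + 0.4872 = 0.4872 K/W
Q = ΔT/ΣR = (-175 °C − 24.5 °C)/0.4872 = -409 W
(Negative Q ⇒ heat flows inward; heat gain = 409 W.)

Q = 409 W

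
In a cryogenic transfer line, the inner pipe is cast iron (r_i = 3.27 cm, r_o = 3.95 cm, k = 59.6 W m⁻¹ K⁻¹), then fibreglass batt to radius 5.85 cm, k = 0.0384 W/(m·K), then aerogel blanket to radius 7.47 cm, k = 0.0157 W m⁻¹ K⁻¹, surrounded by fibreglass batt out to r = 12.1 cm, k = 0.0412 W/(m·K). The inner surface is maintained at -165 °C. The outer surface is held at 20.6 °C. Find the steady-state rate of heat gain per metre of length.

Resistance network (inner→outer):
  R'_cast iron = ln(0.0395/0.0327)/(2πk) = 0.1889/(2π·59.6) = 5.045×10^-4 m·K/W
  R'_fibreglass batt = ln(0.0585/0.0395)/(2πk) = 0.3927/(2π·0.0384) = 1.628 m·K/W
  R'_aerogel blanket = ln(0.0747/0.0585)/(2πk) = 0.2445/(2π·0.0157) = 2.478 m·K/W
  R'_fibreglass batt = ln(0.121/0.0747)/(2πk) = 0.4823/(2π·0.0412) = 1.863 m·K/W
ΣR = 5.045×10^-4 + 1.628 + 2.478 + 1.863 = 5.970 m·K/W
Q' = ΔT/ΣR = (-165 °C − 20.6 °C)/5.970 = -31.1 W/m
(Negative Q' ⇒ heat flows inward; heat gain = 31.1 W/m.)

Q' = 31.1 W/m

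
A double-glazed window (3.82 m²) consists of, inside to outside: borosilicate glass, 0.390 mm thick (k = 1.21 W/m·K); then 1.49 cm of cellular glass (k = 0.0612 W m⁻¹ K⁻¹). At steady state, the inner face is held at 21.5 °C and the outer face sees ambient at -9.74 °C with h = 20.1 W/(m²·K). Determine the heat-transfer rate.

Q = 407 W

Treat each layer as a resistance in series:
  R_borosilicate glass = L/(kA) = 3.90×10^-4/(1.21·3.82) = 8.438×10^-5 K/W
  R_cellular glass = L/(kA) = 0.0149/(0.0612·3.82) = 0.06373 K/W
  R_conv,out = 1/(hA) = 1/(20.1·3.82) = 0.01302 K/W
ΣR = 8.438×10^-5 + 0.06373 + 0.01302 = 0.07683 K/W
Q = ΔT/ΣR = (21.5 °C − -9.74 °C)/0.07683 = 407 W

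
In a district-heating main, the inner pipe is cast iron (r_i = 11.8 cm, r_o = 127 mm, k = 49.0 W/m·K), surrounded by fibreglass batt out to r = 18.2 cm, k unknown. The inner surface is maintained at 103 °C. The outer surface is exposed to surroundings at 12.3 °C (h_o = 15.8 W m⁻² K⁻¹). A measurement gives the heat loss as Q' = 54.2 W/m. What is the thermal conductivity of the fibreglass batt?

k = 0.0354 W/m·K

ΣR = ΔT/Q' = |103 − 12.3|/54.2 = 1.673 m·K/W
Known resistances:
  R'_cast iron = ln(0.127/0.118)/(2πk) = 0.07350/(2π·49.0) = 2.387×10^-4 m·K/W
  R'_conv,out = 1/(2πr h) = 1/(2π·0.182·15.8) = 0.05535 m·K/W
R_fibreglass batt = ΣR − ΣR_known = 1.673 − 0.05559 = 1.617 m·K/W
ln(r₂/r₁)/(2πk) = 1.617 ⇒ k = 0.3598/(2π·1.617) = 0.0354 W/m·K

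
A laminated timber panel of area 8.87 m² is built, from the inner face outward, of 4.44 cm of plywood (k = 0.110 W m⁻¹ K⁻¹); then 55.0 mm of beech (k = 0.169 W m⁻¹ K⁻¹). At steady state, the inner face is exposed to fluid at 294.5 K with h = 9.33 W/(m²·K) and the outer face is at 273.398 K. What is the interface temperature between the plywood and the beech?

Treat each layer as a resistance in series:
  R_conv,in = 1/(hA) = 1/(9.33·8.87) = 0.01208 K/W
  R_plywood = L/(kA) = 0.0444/(0.110·8.87) = 0.04551 K/W
  R_beech = L/(kA) = 0.0550/(0.169·8.87) = 0.03669 K/W
ΣR = 0.01208 + 0.04551 + 0.03669 = 0.09428 K/W
Q = ΔT/ΣR = (294.5 K − 273.398 K)/0.09428 = 223.8 W
From the inner boundary to the plywood/beech interface, ΣR_partial = 0.05759 K/W.
T_interface = T_in − Q·ΣR_partial = 294.5 K − (223.8)(0.05759) = 281.61 K

T = 281.61 K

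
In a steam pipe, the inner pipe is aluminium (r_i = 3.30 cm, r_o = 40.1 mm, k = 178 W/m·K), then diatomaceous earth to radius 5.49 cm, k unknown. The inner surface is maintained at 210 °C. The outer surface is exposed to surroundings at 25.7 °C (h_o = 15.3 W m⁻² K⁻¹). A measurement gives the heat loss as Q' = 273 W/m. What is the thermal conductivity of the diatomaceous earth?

k = 0.103 W/m·K

ΣR = ΔT/Q' = |210 − 25.7|/273 = 0.6751 m·K/W
Known resistances:
  R'_aluminium = ln(0.0401/0.0330)/(2πk) = 0.1949/(2π·178) = 1.742×10^-4 m·K/W
  R'_conv,out = 1/(2πr h) = 1/(2π·0.0549·15.3) = 0.1895 m·K/W
R_diatomaceous earth = ΣR − ΣR_known = 0.6751 − 0.1897 = 0.4854 m·K/W
ln(r₂/r₁)/(2πk) = 0.4854 ⇒ k = 0.3141/(2π·0.4854) = 0.103 W/m·K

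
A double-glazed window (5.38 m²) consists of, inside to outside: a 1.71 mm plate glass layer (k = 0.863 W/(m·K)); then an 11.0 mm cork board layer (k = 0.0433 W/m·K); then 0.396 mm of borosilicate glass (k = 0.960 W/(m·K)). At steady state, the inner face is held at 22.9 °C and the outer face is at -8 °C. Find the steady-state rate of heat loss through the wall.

Q = 648 W

Series thermal resistances, inner to outer:
  R_plate glass = L/(kA) = 0.00171/(0.863·5.38) = 3.683×10^-4 K/W
  R_cork board = L/(kA) = 0.0110/(0.0433·5.38) = 0.04722 K/W
  R_borosilicate glass = L/(kA) = 3.96×10^-4/(0.960·5.38) = 7.667×10^-5 K/W
ΣR = 3.683×10^-4 + 0.04722 + 7.667×10^-5 = 0.04766 K/W
Q = ΔT/ΣR = (22.9 °C − -8 °C)/0.04766 = 648 W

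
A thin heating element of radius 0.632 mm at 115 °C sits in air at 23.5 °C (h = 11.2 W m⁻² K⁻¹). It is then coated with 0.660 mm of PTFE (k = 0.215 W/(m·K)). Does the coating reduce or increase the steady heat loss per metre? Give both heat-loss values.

Critical radius for a cylinder: r_cr = k/h = 0.0192 m = 1.92 cm.
Outer radius after coating: r₂ = 6.32×10^-4 + 6.60×10^-4 = 0.001292 m.
Since r₁ < r_cr and r₂ ≤ r_cr, the coating moves toward the maximum at r_cr — heat loss rises.
Bare: R = 1/(2πr₁h) = 22.48 m·K/W; Q = 91.5/22.48 = 4.07 W/m.
Coated: R = R_cond + R_conv = 11.53 m·K/W; Q = 91.5/11.53 = 7.94 W/m.

increases: 4.07 → 7.94 W/m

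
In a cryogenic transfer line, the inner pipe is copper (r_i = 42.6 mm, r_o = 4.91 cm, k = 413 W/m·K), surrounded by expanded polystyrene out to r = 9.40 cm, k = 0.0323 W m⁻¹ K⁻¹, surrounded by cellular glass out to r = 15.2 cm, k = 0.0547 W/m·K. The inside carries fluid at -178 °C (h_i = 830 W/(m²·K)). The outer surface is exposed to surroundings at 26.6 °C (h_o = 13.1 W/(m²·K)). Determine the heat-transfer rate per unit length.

Q' = 43.7 W/m

Series thermal resistances, inner to outer:
  R'_conv,in = 1/(2πr h) = 1/(2π·0.0426·830) = 0.004501 m·K/W
  R'_copper = ln(0.0491/0.0426)/(2πk) = 0.1420/(2π·413) = 5.472×10^-5 m·K/W
  R'_expanded polystyrene = ln(0.0940/0.0491)/(2πk) = 0.6494/(2π·0.0323) = 3.200 m·K/W
  R'_cellular glass = ln(0.152/0.0940)/(2πk) = 0.4806/(2π·0.0547) = 1.398 m·K/W
  R'_conv,out = 1/(2πr h) = 1/(2π·0.152·13.1) = 0.07993 m·K/W
ΣR = 0.004501 + 5.472×10^-5 + 3.200 + 1.398 + 0.07993 = 4.682 m·K/W
Q' = ΔT/ΣR = (-178 °C − 26.6 °C)/4.682 = -43.7 W/m
(Negative Q' ⇒ heat flows inward; heat gain = 43.7 W/m.)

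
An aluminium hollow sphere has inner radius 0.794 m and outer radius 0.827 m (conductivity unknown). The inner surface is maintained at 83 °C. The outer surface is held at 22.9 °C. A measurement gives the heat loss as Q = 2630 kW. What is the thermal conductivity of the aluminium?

k = 175 W/m·K

ΣR = ΔT/Q = |83 − 22.9|/2.63×10^6 = 2.285×10^-5 K/W
(1/r₁−1/r₂)/(4πk) = 2.285×10^-5 ⇒ k = 0.05026/(4π·2.285×10^-5) = 175 W/m·K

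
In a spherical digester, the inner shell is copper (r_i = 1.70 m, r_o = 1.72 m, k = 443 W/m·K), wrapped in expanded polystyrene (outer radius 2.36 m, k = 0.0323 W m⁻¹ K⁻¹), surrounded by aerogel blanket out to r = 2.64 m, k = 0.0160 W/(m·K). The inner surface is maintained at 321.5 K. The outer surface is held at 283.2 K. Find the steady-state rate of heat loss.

Treat each layer as a resistance in series:
  R_copper = (1/1.70 − 1/1.72)/(4πk) = 0.006840/(4π·443) = 1.229×10^-6 K/W
  R_expanded polystyrene = (1/1.72 − 1/2.36)/(4πk) = 0.1577/(4π·0.0323) = 0.3884 K/W
  R_aerogel blanket = (1/2.36 − 1/2.64)/(4πk) = 0.04494/(4π·0.0160) = 0.2235 K/W
ΣR = 1.229×10^-6 + 0.3884 + 0.2235 = 0.6119 K/W
Q = ΔT/ΣR = (321.5 K − 283.2 K)/0.6119 = 62.6 W

Q = 62.6 W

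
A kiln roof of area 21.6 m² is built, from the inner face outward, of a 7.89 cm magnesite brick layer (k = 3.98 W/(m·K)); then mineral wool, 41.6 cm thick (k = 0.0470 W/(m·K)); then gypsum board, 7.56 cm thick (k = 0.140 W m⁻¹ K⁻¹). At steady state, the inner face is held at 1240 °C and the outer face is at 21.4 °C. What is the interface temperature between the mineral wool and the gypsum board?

T = 91 °C

Series thermal resistances, inner to outer:
  R_magnesite brick = L/(kA) = 0.0789/(3.98·21.6) = 9.178×10^-4 K/W
  R_mineral wool = L/(kA) = 0.416/(0.0470·21.6) = 0.4098 K/W
  R_gypsum board = L/(kA) = 0.0756/(0.140·21.6) = 0.02500 K/W
ΣR = 9.178×10^-4 + 0.4098 + 0.02500 = 0.4357 K/W
Q = ΔT/ΣR = (1240 °C − 21.4 °C)/0.4357 = 2797 W
From the inner boundary to the mineral wool/gypsum board interface, ΣR_partial = 0.4107 K/W.
T_interface = T_in − Q·ΣR_partial = 1240 °C − (2797)(0.4107) = 91 °C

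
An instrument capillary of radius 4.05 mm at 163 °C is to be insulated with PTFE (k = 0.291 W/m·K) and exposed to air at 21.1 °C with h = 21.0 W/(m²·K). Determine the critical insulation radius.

r_cr = 1.39 cm

For a cylinder, r_cr = k_ins/h = 0.291/21.0 = 0.0139 m = 1.39 cm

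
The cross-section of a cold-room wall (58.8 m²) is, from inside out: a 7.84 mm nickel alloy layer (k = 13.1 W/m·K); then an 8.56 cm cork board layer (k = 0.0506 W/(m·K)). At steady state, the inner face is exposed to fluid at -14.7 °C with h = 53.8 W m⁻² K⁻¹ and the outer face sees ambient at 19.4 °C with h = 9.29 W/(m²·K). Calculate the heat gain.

Treat each layer as a resistance in series:
  R_conv,in = 1/(hA) = 1/(53.8·58.8) = 3.161×10^-4 K/W
  R_nickel alloy = L/(kA) = 0.00784/(13.1·58.8) = 1.018×10^-5 K/W
  R_cork board = L/(kA) = 0.0856/(0.0506·58.8) = 0.02877 K/W
  R_conv,out = 1/(hA) = 1/(9.29·58.8) = 0.001831 K/W
ΣR = 3.161×10^-4 + 1.018×10^-5 + 0.02877 + 0.001831 = 0.03093 K/W
Q = ΔT/ΣR = (-14.7 °C − 19.4 °C)/0.03093 = -1100 W
(Negative Q ⇒ heat flows inward; heat gain = 1100 W.)

Q = 1100 W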